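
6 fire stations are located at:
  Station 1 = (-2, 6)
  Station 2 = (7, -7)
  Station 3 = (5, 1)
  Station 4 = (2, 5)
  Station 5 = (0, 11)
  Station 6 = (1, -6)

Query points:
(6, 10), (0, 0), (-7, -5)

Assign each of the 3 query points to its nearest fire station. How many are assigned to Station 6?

(6, 10) — d² to each: Station 1:80, Station 2:290, Station 3:82, Station 4:41, Station 5:37, Station 6:281 → nearest is Station 5
(0, 0) — d² to each: Station 1:40, Station 2:98, Station 3:26, Station 4:29, Station 5:121, Station 6:37 → nearest is Station 3
(-7, -5) — d² to each: Station 1:146, Station 2:200, Station 3:180, Station 4:181, Station 5:305, Station 6:65 → nearest is Station 6
1 of the 3 points has Station 6 as nearest.

1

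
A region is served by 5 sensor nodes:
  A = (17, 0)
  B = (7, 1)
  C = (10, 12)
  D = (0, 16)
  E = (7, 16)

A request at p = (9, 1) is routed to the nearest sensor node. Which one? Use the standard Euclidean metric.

B

Squared Euclidean distances:
|pA|² = 64 + 1 = 65
|pB|² = 4 + 0 = 4
|pC|² = 1 + 121 = 122
|pD|² = 81 + 225 = 306
|pE|² = 4 + 225 = 229
B is nearest.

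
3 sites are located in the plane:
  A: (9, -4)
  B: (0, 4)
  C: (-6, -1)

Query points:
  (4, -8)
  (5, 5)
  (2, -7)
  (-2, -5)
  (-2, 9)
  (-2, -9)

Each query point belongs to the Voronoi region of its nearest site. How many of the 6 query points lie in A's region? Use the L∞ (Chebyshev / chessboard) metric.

2

(4, -8) — d to each: A:5, B:12, C:10 → nearest is A
(5, 5) — d to each: A:9, B:5, C:11 → nearest is B
(2, -7) — d to each: A:7, B:11, C:8 → nearest is A
(-2, -5) — d to each: A:11, B:9, C:4 → nearest is C
(-2, 9) — d to each: A:13, B:5, C:10 → nearest is B
(-2, -9) — d to each: A:11, B:13, C:8 → nearest is C
2 of the 6 points have A as nearest.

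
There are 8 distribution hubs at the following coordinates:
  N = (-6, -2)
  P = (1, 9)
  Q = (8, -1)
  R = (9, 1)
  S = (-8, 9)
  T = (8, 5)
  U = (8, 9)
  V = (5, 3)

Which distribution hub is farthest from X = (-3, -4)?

Compare squared distances (the ordering matches that of the actual distances):
|XN|² = 9 + 4 = 13
|XP|² = 16 + 169 = 185
|XQ|² = 121 + 9 = 130
|XR|² = 144 + 25 = 169
|XS|² = 25 + 169 = 194
|XT|² = 121 + 81 = 202
|XU|² = 121 + 169 = 290
|XV|² = 64 + 49 = 113
The largest is to U.

U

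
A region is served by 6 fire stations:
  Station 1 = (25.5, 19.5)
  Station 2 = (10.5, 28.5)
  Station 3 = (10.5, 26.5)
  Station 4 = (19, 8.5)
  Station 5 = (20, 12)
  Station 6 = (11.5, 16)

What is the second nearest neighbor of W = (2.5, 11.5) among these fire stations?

Since √ is increasing, it suffices to compare squared distances:
d²(W, Station 1) = (2.5−25.5)² + (11.5−19.5)² = 529 + 64 = 593
d²(W, Station 2) = (2.5−10.5)² + (11.5−28.5)² = 64 + 289 = 353
d²(W, Station 3) = (2.5−10.5)² + (11.5−26.5)² = 64 + 225 = 289
d²(W, Station 4) = (2.5−19)² + (11.5−8.5)² = 272.25 + 9 = 281.25
d²(W, Station 5) = (2.5−20)² + (11.5−12)² = 306.25 + 0.25 = 306.5
d²(W, Station 6) = (2.5−11.5)² + (11.5−16)² = 81 + 20.25 = 101.25
Sorted ascending: Station 6, Station 4, Station 3, … — the second-nearest is Station 4.

Station 4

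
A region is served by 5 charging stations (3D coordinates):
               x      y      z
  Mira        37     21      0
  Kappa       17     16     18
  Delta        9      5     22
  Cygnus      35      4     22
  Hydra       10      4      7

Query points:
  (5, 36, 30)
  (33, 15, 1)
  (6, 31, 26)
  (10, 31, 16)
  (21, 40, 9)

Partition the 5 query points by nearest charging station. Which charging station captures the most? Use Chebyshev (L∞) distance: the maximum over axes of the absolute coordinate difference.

Kappa

(5, 36, 30) — d to each: Mira:32, Kappa:20, Delta:31, Cygnus:32, Hydra:32 → nearest is Kappa
(33, 15, 1) — d to each: Mira:6, Kappa:17, Delta:24, Cygnus:21, Hydra:23 → nearest is Mira
(6, 31, 26) — d to each: Mira:31, Kappa:15, Delta:26, Cygnus:29, Hydra:27 → nearest is Kappa
(10, 31, 16) — d to each: Mira:27, Kappa:15, Delta:26, Cygnus:27, Hydra:27 → nearest is Kappa
(21, 40, 9) — d to each: Mira:19, Kappa:24, Delta:35, Cygnus:36, Hydra:36 → nearest is Mira
Tally — Mira:2, Kappa:3. Kappa captures the most (3).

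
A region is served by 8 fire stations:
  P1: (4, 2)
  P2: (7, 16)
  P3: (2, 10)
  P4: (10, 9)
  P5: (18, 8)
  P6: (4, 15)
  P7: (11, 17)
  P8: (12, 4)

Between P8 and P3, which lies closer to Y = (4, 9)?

P3

Compare squared distances:
|YP8|² = (4−12)² + (9−4)² = 64 + 25 = 89
|YP3|² = (4−2)² + (9−10)² = 4 + 1 = 5
89 > 5, so P3 is closer.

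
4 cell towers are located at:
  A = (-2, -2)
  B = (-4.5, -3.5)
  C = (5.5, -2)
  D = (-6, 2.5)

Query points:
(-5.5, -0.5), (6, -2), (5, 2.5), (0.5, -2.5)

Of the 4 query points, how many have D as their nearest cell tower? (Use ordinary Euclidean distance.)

1

(-5.5, -0.5) — d² to each: A:14.5, B:10, C:123.25, D:9.25 → nearest is D
(6, -2) — d² to each: A:64, B:112.5, C:0.25, D:164.25 → nearest is C
(5, 2.5) — d² to each: A:69.25, B:126.25, C:20.5, D:121 → nearest is C
(0.5, -2.5) — d² to each: A:6.5, B:26, C:25.25, D:67.25 → nearest is A
1 of the 4 points has D as nearest.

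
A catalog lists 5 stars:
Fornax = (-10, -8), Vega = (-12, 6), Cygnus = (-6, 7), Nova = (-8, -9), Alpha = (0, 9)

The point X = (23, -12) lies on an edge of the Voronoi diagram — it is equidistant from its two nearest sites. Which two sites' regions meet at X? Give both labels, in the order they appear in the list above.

Nova and Alpha

Squared distances from X to each site:
d²(X, Fornax) = 1089 + 16 = 1105
d²(X, Vega) = 1225 + 324 = 1549
d²(X, Cygnus) = 841 + 361 = 1202
d²(X, Nova) = 961 + 9 = 970
d²(X, Alpha) = 529 + 441 = 970
X is equidistant from Nova and Alpha (both at squared distance 970), and every other site is strictly farther — so X lies on the Nova–Alpha Voronoi edge.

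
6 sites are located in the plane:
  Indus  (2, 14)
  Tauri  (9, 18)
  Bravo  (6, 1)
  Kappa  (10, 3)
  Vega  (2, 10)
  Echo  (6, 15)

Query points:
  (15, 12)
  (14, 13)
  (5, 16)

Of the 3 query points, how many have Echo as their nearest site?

1

(15, 12) — d² to each: Indus:173, Tauri:72, Bravo:202, Kappa:106, Vega:173, Echo:90 → nearest is Tauri
(14, 13) — d² to each: Indus:145, Tauri:50, Bravo:208, Kappa:116, Vega:153, Echo:68 → nearest is Tauri
(5, 16) — d² to each: Indus:13, Tauri:20, Bravo:226, Kappa:194, Vega:45, Echo:2 → nearest is Echo
1 of the 3 points has Echo as nearest.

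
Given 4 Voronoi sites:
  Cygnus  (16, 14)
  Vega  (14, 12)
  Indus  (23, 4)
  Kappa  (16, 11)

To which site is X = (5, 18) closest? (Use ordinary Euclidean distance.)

Vega

Compare squared distances (the ordering matches that of the actual distances):
d²(X, Cygnus) = (5−16)² + (18−14)² = 121 + 16 = 137
d²(X, Vega) = (5−14)² + (18−12)² = 81 + 36 = 117
d²(X, Indus) = (5−23)² + (18−4)² = 324 + 196 = 520
d²(X, Kappa) = (5−16)² + (18−11)² = 121 + 49 = 170
Minimum is at Vega.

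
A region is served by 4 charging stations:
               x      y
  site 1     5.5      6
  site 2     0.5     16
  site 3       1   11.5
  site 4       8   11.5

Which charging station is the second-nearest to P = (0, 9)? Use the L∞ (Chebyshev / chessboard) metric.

site 1

d(P, site 1) = max(5.5, 3) = 5.5
d(P, site 2) = max(0.5, 7) = 7
d(P, site 3) = max(1, 2.5) = 2.5
d(P, site 4) = max(8, 2.5) = 8
Sorted ascending: site 3, site 1, site 2, … — the second-nearest is site 1.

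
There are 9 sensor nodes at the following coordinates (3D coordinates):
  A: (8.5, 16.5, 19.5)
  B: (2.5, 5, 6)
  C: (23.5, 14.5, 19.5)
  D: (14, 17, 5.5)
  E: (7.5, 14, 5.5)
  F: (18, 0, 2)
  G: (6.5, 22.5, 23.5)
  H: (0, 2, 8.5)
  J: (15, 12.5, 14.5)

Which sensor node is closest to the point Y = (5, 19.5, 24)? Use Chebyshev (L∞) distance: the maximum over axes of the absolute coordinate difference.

G

d(Y,A) = max(3.5, 3, 4.5) = 4.5
d(Y,B) = max(2.5, 14.5, 18) = 18
d(Y,C) = max(18.5, 5, 4.5) = 18.5
d(Y,D) = max(9, 2.5, 18.5) = 18.5
d(Y,E) = max(2.5, 5.5, 18.5) = 18.5
d(Y,F) = max(13, 19.5, 22) = 22
d(Y,G) = max(1.5, 3, 0.5) = 3
d(Y,H) = max(5, 17.5, 15.5) = 17.5
d(Y,J) = max(10, 7, 9.5) = 10
G is nearest.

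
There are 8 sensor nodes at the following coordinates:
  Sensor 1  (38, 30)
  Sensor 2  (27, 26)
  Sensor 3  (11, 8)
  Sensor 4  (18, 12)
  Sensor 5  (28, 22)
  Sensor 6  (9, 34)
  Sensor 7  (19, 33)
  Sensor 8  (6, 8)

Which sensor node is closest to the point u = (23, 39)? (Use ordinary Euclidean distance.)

Sensor 7

Compare squared distances (the ordering matches that of the actual distances):
d²(u, Sensor 1) = 225 + 81 = 306
d²(u, Sensor 2) = 16 + 169 = 185
d²(u, Sensor 3) = 144 + 961 = 1105
d²(u, Sensor 4) = 25 + 729 = 754
d²(u, Sensor 5) = 25 + 289 = 314
d²(u, Sensor 6) = 196 + 25 = 221
d²(u, Sensor 7) = 16 + 36 = 52
d²(u, Sensor 8) = 289 + 961 = 1250
Sensor 7 is nearest.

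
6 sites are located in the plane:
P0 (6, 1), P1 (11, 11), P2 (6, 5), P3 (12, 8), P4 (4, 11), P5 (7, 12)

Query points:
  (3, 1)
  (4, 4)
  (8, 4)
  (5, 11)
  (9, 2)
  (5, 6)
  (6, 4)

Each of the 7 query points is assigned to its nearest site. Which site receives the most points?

(3, 1) — d² to each: P0:9, P1:164, P2:25, P3:130, P4:101, P5:137 → nearest is P0
(4, 4) — d² to each: P0:13, P1:98, P2:5, P3:80, P4:49, P5:73 → nearest is P2
(8, 4) — d² to each: P0:13, P1:58, P2:5, P3:32, P4:65, P5:65 → nearest is P2
(5, 11) — d² to each: P0:101, P1:36, P2:37, P3:58, P4:1, P5:5 → nearest is P4
(9, 2) — d² to each: P0:10, P1:85, P2:18, P3:45, P4:106, P5:104 → nearest is P0
(5, 6) — d² to each: P0:26, P1:61, P2:2, P3:53, P4:26, P5:40 → nearest is P2
(6, 4) — d² to each: P0:9, P1:74, P2:1, P3:52, P4:53, P5:65 → nearest is P2
Tally — P0:2, P2:4, P4:1. P2 captures the most (4).

P2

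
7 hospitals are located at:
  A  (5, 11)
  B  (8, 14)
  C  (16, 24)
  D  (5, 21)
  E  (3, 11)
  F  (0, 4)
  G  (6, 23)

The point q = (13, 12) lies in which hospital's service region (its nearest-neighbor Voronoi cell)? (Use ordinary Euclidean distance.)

B

Since √ is increasing, it suffices to compare squared distances:
|qA|² = (13−5)² + (12−11)² = 64 + 1 = 65
|qB|² = (13−8)² + (12−14)² = 25 + 4 = 29
|qC|² = (13−16)² + (12−24)² = 9 + 144 = 153
|qD|² = (13−5)² + (12−21)² = 64 + 81 = 145
|qE|² = (13−3)² + (12−11)² = 100 + 1 = 101
|qF|² = (13−0)² + (12−4)² = 169 + 64 = 233
|qG|² = (13−6)² + (12−23)² = 49 + 121 = 170
The smallest is to B, so q lies in the Voronoi region of B.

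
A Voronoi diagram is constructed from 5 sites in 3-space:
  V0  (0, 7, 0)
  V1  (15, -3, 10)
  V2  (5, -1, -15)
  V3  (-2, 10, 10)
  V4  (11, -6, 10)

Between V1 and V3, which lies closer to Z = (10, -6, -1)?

Compare squared distances:
|ZV1|² = (10−15)² + (-6−(-3))² + (-1−10)² = 25 + 9 + 121 = 155
|ZV3|² = (10−(-2))² + (-6−10)² + (-1−10)² = 144 + 256 + 121 = 521
155 < 521, so V1 is closer.

V1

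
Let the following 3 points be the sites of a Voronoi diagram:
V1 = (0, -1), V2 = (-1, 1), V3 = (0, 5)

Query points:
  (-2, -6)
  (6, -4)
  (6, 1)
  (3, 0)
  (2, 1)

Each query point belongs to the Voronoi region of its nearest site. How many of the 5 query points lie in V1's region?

(-2, -6) — d² to each: V1:29, V2:50, V3:125 → nearest is V1
(6, -4) — d² to each: V1:45, V2:74, V3:117 → nearest is V1
(6, 1) — d² to each: V1:40, V2:49, V3:52 → nearest is V1
(3, 0) — d² to each: V1:10, V2:17, V3:34 → nearest is V1
(2, 1) — d² to each: V1:8, V2:9, V3:20 → nearest is V1
5 of the 5 points have V1 as nearest.

5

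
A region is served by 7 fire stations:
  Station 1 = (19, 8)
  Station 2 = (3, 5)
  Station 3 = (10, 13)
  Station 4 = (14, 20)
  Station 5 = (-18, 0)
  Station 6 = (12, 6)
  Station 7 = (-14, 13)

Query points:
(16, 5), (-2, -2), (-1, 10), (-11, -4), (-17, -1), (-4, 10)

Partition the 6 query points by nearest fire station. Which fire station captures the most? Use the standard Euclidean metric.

Station 2

(16, 5) — d² to each: Station 1:18, Station 2:169, Station 3:100, Station 4:229, Station 5:1181, Station 6:17, Station 7:964 → nearest is Station 6
(-2, -2) — d² to each: Station 1:541, Station 2:74, Station 3:369, Station 4:740, Station 5:260, Station 6:260, Station 7:369 → nearest is Station 2
(-1, 10) — d² to each: Station 1:404, Station 2:41, Station 3:130, Station 4:325, Station 5:389, Station 6:185, Station 7:178 → nearest is Station 2
(-11, -4) — d² to each: Station 1:1044, Station 2:277, Station 3:730, Station 4:1201, Station 5:65, Station 6:629, Station 7:298 → nearest is Station 5
(-17, -1) — d² to each: Station 1:1377, Station 2:436, Station 3:925, Station 4:1402, Station 5:2, Station 6:890, Station 7:205 → nearest is Station 5
(-4, 10) — d² to each: Station 1:533, Station 2:74, Station 3:205, Station 4:424, Station 5:296, Station 6:272, Station 7:109 → nearest is Station 2
Tally — Station 2:3, Station 5:2, Station 6:1. Station 2 captures the most (3).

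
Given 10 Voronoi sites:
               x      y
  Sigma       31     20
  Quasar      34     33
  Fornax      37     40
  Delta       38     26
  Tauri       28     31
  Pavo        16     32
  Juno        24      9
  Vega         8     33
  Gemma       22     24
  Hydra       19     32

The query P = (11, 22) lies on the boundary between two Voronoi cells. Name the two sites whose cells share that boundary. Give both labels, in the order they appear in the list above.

Pavo and Gemma

Squared distances from P to each site:
d²(P, Sigma) = (11−31)² + (22−20)² = 400 + 4 = 404
d²(P, Quasar) = (11−34)² + (22−33)² = 529 + 121 = 650
d²(P, Fornax) = (11−37)² + (22−40)² = 676 + 324 = 1000
d²(P, Delta) = (11−38)² + (22−26)² = 729 + 16 = 745
d²(P, Tauri) = (11−28)² + (22−31)² = 289 + 81 = 370
d²(P, Pavo) = (11−16)² + (22−32)² = 25 + 100 = 125
d²(P, Juno) = (11−24)² + (22−9)² = 169 + 169 = 338
d²(P, Vega) = (11−8)² + (22−33)² = 9 + 121 = 130
d²(P, Gemma) = (11−22)² + (22−24)² = 121 + 4 = 125
d²(P, Hydra) = (11−19)² + (22−32)² = 64 + 100 = 164
P is equidistant from Pavo and Gemma (both at squared distance 125), and every other site is strictly farther — so P lies on the Pavo–Gemma Voronoi edge.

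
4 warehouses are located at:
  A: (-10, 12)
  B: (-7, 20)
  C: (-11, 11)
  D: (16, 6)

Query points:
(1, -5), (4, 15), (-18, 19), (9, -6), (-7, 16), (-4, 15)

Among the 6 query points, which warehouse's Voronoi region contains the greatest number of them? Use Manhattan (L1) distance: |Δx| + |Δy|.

(1, -5) — d to each: A:28, B:33, C:28, D:26 → nearest is D
(4, 15) — d to each: A:17, B:16, C:19, D:21 → nearest is B
(-18, 19) — d to each: A:15, B:12, C:15, D:47 → nearest is B
(9, -6) — d to each: A:37, B:42, C:37, D:19 → nearest is D
(-7, 16) — d to each: A:7, B:4, C:9, D:33 → nearest is B
(-4, 15) — d to each: A:9, B:8, C:11, D:29 → nearest is B
Tally — B:4, D:2. B captures the most (4).

B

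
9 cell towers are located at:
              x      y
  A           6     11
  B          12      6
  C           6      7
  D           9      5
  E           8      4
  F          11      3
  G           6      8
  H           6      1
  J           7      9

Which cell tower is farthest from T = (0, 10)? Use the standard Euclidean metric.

F

Squared Euclidean distances:
|TA|² = 36 + 1 = 37
|TB|² = 144 + 16 = 160
|TC|² = 36 + 9 = 45
|TD|² = 81 + 25 = 106
|TE|² = 64 + 36 = 100
|TF|² = 121 + 49 = 170
|TG|² = 36 + 4 = 40
|TH|² = 36 + 81 = 117
|TJ|² = 49 + 1 = 50
The largest is to F.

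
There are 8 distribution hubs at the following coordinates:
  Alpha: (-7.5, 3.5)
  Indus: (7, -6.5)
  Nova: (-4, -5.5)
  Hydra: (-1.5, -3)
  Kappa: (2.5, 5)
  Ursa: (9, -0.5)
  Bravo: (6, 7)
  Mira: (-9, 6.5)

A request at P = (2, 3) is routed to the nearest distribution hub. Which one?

Squared Euclidean distances:
d²(P, Alpha) = 90.25 + 0.25 = 90.5
d²(P, Indus) = 25 + 90.25 = 115.25
d²(P, Nova) = 36 + 72.25 = 108.25
d²(P, Hydra) = 12.25 + 36 = 48.25
d²(P, Kappa) = 0.25 + 4 = 4.25
d²(P, Ursa) = 49 + 12.25 = 61.25
d²(P, Bravo) = 16 + 16 = 32
d²(P, Mira) = 121 + 12.25 = 133.25
The smallest is to Kappa, so P lies in the Voronoi region of Kappa.

Kappa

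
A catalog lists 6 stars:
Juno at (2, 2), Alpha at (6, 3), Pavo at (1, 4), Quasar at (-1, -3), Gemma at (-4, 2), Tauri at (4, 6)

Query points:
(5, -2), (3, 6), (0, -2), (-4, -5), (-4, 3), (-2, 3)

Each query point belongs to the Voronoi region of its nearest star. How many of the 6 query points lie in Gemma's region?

2

(5, -2) — d² to each: Juno:25, Alpha:26, Pavo:52, Quasar:37, Gemma:97, Tauri:65 → nearest is Juno
(3, 6) — d² to each: Juno:17, Alpha:18, Pavo:8, Quasar:97, Gemma:65, Tauri:1 → nearest is Tauri
(0, -2) — d² to each: Juno:20, Alpha:61, Pavo:37, Quasar:2, Gemma:32, Tauri:80 → nearest is Quasar
(-4, -5) — d² to each: Juno:85, Alpha:164, Pavo:106, Quasar:13, Gemma:49, Tauri:185 → nearest is Quasar
(-4, 3) — d² to each: Juno:37, Alpha:100, Pavo:26, Quasar:45, Gemma:1, Tauri:73 → nearest is Gemma
(-2, 3) — d² to each: Juno:17, Alpha:64, Pavo:10, Quasar:37, Gemma:5, Tauri:45 → nearest is Gemma
2 of the 6 points have Gemma as nearest.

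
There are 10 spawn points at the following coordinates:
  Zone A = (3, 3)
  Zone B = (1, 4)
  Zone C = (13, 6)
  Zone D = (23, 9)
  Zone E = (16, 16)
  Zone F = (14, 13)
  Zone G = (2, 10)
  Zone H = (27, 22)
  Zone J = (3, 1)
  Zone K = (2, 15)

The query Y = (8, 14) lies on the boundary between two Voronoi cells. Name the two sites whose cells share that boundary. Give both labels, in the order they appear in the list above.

Squared distances from Y to each site:
d²(Y, Zone A) = (8−3)² + (14−3)² = 25 + 121 = 146
d²(Y, Zone B) = (8−1)² + (14−4)² = 49 + 100 = 149
d²(Y, Zone C) = (8−13)² + (14−6)² = 25 + 64 = 89
d²(Y, Zone D) = (8−23)² + (14−9)² = 225 + 25 = 250
d²(Y, Zone E) = (8−16)² + (14−16)² = 64 + 4 = 68
d²(Y, Zone F) = (8−14)² + (14−13)² = 36 + 1 = 37
d²(Y, Zone G) = (8−2)² + (14−10)² = 36 + 16 = 52
d²(Y, Zone H) = (8−27)² + (14−22)² = 361 + 64 = 425
d²(Y, Zone J) = (8−3)² + (14−1)² = 25 + 169 = 194
d²(Y, Zone K) = (8−2)² + (14−15)² = 36 + 1 = 37
Y is equidistant from Zone F and Zone K (both at squared distance 37), and every other site is strictly farther — so Y lies on the Zone F–Zone K Voronoi edge.

Zone F and Zone K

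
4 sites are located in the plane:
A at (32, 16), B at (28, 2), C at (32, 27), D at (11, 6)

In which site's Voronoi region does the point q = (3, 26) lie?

D

Squared Euclidean distances:
|qA|² = (3−32)² + (26−16)² = 841 + 100 = 941
|qB|² = (3−28)² + (26−2)² = 625 + 576 = 1201
|qC|² = (3−32)² + (26−27)² = 841 + 1 = 842
|qD|² = (3−11)² + (26−6)² = 64 + 400 = 464
The smallest is to D, so q lies in the Voronoi region of D.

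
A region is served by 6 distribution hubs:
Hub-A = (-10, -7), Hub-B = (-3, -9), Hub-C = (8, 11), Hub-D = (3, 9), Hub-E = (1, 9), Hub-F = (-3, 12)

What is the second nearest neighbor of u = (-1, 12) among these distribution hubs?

Hub-E

Since √ is increasing, it suffices to compare squared distances:
d²(u, Hub-A) = (-1−(-10))² + (12−(-7))² = 81 + 361 = 442
d²(u, Hub-B) = (-1−(-3))² + (12−(-9))² = 4 + 441 = 445
d²(u, Hub-C) = (-1−8)² + (12−11)² = 81 + 1 = 82
d²(u, Hub-D) = (-1−3)² + (12−9)² = 16 + 9 = 25
d²(u, Hub-E) = (-1−1)² + (12−9)² = 4 + 9 = 13
d²(u, Hub-F) = (-1−(-3))² + (12−12)² = 4 + 0 = 4
Sorted ascending: Hub-F, Hub-E, Hub-D, … — the second-nearest is Hub-E.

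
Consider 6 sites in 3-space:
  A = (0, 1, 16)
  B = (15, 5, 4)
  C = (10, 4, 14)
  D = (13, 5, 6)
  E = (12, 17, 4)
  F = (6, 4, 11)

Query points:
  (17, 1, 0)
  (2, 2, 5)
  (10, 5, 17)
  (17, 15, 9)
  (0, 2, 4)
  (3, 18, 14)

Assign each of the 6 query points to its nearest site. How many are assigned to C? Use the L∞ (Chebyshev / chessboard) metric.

1

(17, 1, 0) — d to each: A:17, B:4, C:14, D:6, E:16, F:11 → nearest is B
(2, 2, 5) — d to each: A:11, B:13, C:9, D:11, E:15, F:6 → nearest is F
(10, 5, 17) — d to each: A:10, B:13, C:3, D:11, E:13, F:6 → nearest is C
(17, 15, 9) — d to each: A:17, B:10, C:11, D:10, E:5, F:11 → nearest is E
(0, 2, 4) — d to each: A:12, B:15, C:10, D:13, E:15, F:7 → nearest is F
(3, 18, 14) — d to each: A:17, B:13, C:14, D:13, E:10, F:14 → nearest is E
1 of the 6 points has C as nearest.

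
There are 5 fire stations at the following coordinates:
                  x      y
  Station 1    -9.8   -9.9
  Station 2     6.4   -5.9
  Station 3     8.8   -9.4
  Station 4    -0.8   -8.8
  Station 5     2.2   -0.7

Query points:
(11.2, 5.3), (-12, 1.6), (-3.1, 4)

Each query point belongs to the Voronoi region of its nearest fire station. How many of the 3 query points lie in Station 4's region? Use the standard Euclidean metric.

(11.2, 5.3) — d² to each: Station 1:672.04, Station 2:148.48, Station 3:221.85, Station 4:342.81, Station 5:117 → nearest is Station 5
(-12, 1.6) — d² to each: Station 1:137.09, Station 2:394.81, Station 3:553.64, Station 4:233.6, Station 5:206.93 → nearest is Station 1
(-3.1, 4) — d² to each: Station 1:238.1, Station 2:188.26, Station 3:321.17, Station 4:169.13, Station 5:50.18 → nearest is Station 5
0 of the 3 points have Station 4 as nearest.

0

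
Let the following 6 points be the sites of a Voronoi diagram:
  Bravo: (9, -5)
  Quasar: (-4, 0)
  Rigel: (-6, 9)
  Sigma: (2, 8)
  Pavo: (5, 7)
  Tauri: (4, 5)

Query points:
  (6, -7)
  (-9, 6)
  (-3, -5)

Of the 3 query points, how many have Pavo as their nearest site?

0

(6, -7) — d² to each: Bravo:13, Quasar:149, Rigel:400, Sigma:241, Pavo:197, Tauri:148 → nearest is Bravo
(-9, 6) — d² to each: Bravo:445, Quasar:61, Rigel:18, Sigma:125, Pavo:197, Tauri:170 → nearest is Rigel
(-3, -5) — d² to each: Bravo:144, Quasar:26, Rigel:205, Sigma:194, Pavo:208, Tauri:149 → nearest is Quasar
0 of the 3 points have Pavo as nearest.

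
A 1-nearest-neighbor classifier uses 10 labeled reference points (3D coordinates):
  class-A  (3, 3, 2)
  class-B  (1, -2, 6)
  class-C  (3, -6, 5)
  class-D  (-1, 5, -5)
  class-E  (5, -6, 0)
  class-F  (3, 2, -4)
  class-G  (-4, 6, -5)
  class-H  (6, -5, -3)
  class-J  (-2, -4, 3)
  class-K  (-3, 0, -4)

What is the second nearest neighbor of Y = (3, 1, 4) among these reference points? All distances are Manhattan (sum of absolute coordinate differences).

class-B

d(Y, class-A) = |3−3| + |1−3| + |4−2| = 0 + 2 + 2 = 4
d(Y, class-B) = |3−1| + |1−(-2)| + |4−6| = 2 + 3 + 2 = 7
d(Y, class-C) = |3−3| + |1−(-6)| + |4−5| = 0 + 7 + 1 = 8
d(Y, class-D) = |3−(-1)| + |1−5| + |4−(-5)| = 4 + 4 + 9 = 17
d(Y, class-E) = |3−5| + |1−(-6)| + |4−0| = 2 + 7 + 4 = 13
d(Y, class-F) = |3−3| + |1−2| + |4−(-4)| = 0 + 1 + 8 = 9
d(Y, class-G) = |3−(-4)| + |1−6| + |4−(-5)| = 7 + 5 + 9 = 21
d(Y, class-H) = |3−6| + |1−(-5)| + |4−(-3)| = 3 + 6 + 7 = 16
d(Y, class-J) = |3−(-2)| + |1−(-4)| + |4−3| = 5 + 5 + 1 = 11
d(Y, class-K) = |3−(-3)| + |1−0| + |4−(-4)| = 6 + 1 + 8 = 15
Sorted ascending: class-A, class-B, class-C, … — the second-nearest is class-B.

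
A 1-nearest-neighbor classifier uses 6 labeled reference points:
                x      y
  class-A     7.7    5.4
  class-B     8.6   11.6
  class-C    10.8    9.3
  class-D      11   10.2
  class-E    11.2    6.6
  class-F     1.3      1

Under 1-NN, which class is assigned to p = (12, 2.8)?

Compare squared distances (the ordering matches that of the actual distances):
d²(p, class-A) = (12−7.7)² + (2.8−5.4)² = 18.49 + 6.76 = 25.25
d²(p, class-B) = (12−8.6)² + (2.8−11.6)² = 11.56 + 77.44 = 89
d²(p, class-C) = (12−10.8)² + (2.8−9.3)² = 1.44 + 42.25 = 43.69
d²(p, class-D) = (12−11)² + (2.8−10.2)² = 1 + 54.76 = 55.76
d²(p, class-E) = (12−11.2)² + (2.8−6.6)² = 0.64 + 14.44 = 15.08
d²(p, class-F) = (12−1.3)² + (2.8−1)² = 114.49 + 3.24 = 117.73
class-E is nearest.

class-E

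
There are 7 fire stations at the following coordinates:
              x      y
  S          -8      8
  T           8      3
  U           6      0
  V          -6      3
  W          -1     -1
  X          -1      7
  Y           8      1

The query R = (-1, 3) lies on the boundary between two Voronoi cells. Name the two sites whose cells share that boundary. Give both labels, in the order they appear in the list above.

W and X

Squared distances from R to each site:
|RS|² = (-1−(-8))² + (3−8)² = 49 + 25 = 74
|RT|² = (-1−8)² + (3−3)² = 81 + 0 = 81
|RU|² = (-1−6)² + (3−0)² = 49 + 9 = 58
|RV|² = (-1−(-6))² + (3−3)² = 25 + 0 = 25
|RW|² = (-1−(-1))² + (3−(-1))² = 0 + 16 = 16
|RX|² = (-1−(-1))² + (3−7)² = 0 + 16 = 16
|RY|² = (-1−8)² + (3−1)² = 81 + 4 = 85
R is equidistant from W and X (both at squared distance 16), and every other site is strictly farther — so R lies on the W–X Voronoi edge.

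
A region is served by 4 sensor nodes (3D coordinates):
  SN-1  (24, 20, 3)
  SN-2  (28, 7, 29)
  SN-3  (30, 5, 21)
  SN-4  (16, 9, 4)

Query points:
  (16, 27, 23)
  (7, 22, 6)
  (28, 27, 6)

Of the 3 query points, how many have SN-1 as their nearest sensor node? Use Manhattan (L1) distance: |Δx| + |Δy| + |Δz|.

3

(16, 27, 23) — d to each: SN-1:35, SN-2:38, SN-3:38, SN-4:37 → nearest is SN-1
(7, 22, 6) — d to each: SN-1:22, SN-2:59, SN-3:55, SN-4:24 → nearest is SN-1
(28, 27, 6) — d to each: SN-1:14, SN-2:43, SN-3:39, SN-4:32 → nearest is SN-1
3 of the 3 points have SN-1 as nearest.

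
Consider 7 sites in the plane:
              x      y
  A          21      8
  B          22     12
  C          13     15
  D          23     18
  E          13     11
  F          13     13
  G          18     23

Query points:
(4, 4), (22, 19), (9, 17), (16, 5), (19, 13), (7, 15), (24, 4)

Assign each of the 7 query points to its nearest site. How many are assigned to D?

1

(4, 4) — d² to each: A:305, B:388, C:202, D:557, E:130, F:162, G:557 → nearest is E
(22, 19) — d² to each: A:122, B:49, C:97, D:2, E:145, F:117, G:32 → nearest is D
(9, 17) — d² to each: A:225, B:194, C:20, D:197, E:52, F:32, G:117 → nearest is C
(16, 5) — d² to each: A:34, B:85, C:109, D:218, E:45, F:73, G:328 → nearest is A
(19, 13) — d² to each: A:29, B:10, C:40, D:41, E:40, F:36, G:101 → nearest is B
(7, 15) — d² to each: A:245, B:234, C:36, D:265, E:52, F:40, G:185 → nearest is C
(24, 4) — d² to each: A:25, B:68, C:242, D:197, E:170, F:202, G:397 → nearest is A
1 of the 7 points has D as nearest.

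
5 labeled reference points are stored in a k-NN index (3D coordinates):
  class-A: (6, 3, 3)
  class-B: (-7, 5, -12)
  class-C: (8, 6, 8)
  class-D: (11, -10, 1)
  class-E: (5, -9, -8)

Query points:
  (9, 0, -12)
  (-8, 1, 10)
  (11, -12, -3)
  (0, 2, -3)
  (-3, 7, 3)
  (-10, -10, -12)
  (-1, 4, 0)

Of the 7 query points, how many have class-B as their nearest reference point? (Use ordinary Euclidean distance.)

(9, 0, -12) — d² to each: class-A:243, class-B:281, class-C:437, class-D:273, class-E:113 → nearest is class-E
(-8, 1, 10) — d² to each: class-A:249, class-B:501, class-C:285, class-D:563, class-E:593 → nearest is class-A
(11, -12, -3) — d² to each: class-A:286, class-B:694, class-C:454, class-D:20, class-E:70 → nearest is class-D
(0, 2, -3) — d² to each: class-A:73, class-B:139, class-C:201, class-D:281, class-E:171 → nearest is class-A
(-3, 7, 3) — d² to each: class-A:97, class-B:245, class-C:147, class-D:489, class-E:441 → nearest is class-A
(-10, -10, -12) — d² to each: class-A:650, class-B:234, class-C:980, class-D:610, class-E:242 → nearest is class-B
(-1, 4, 0) — d² to each: class-A:59, class-B:181, class-C:149, class-D:341, class-E:269 → nearest is class-A
1 of the 7 points has class-B as nearest.

1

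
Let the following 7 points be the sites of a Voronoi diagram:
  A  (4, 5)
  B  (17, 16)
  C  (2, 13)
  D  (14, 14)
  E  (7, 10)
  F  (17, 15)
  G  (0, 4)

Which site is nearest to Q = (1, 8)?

Squared Euclidean distances:
|QA|² = (1−4)² + (8−5)² = 9 + 9 = 18
|QB|² = (1−17)² + (8−16)² = 256 + 64 = 320
|QC|² = (1−2)² + (8−13)² = 1 + 25 = 26
|QD|² = (1−14)² + (8−14)² = 169 + 36 = 205
|QE|² = (1−7)² + (8−10)² = 36 + 4 = 40
|QF|² = (1−17)² + (8−15)² = 256 + 49 = 305
|QG|² = (1−0)² + (8−4)² = 1 + 16 = 17
The smallest is to G, so Q lies in the Voronoi region of G.

G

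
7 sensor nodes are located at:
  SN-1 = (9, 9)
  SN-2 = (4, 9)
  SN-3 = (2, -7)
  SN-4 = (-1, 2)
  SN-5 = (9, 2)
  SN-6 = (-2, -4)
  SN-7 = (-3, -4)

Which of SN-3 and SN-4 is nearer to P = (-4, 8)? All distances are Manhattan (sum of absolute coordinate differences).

d(P, SN-3) = |-4−2| + |8−(-7)| = 6 + 15 = 21
d(P, SN-4) = |-4−(-1)| + |8−2| = 3 + 6 = 9
21 > 9, so SN-4 is closer.

SN-4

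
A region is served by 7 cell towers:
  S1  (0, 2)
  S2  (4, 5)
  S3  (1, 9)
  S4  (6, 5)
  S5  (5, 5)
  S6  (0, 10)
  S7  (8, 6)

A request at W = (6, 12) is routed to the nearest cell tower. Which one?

Compare squared distances (the ordering matches that of the actual distances):
|WS1|² = 36 + 100 = 136
|WS2|² = 4 + 49 = 53
|WS3|² = 25 + 9 = 34
|WS4|² = 0 + 49 = 49
|WS5|² = 1 + 49 = 50
|WS6|² = 36 + 4 = 40
|WS7|² = 4 + 36 = 40
S3 is nearest.

S3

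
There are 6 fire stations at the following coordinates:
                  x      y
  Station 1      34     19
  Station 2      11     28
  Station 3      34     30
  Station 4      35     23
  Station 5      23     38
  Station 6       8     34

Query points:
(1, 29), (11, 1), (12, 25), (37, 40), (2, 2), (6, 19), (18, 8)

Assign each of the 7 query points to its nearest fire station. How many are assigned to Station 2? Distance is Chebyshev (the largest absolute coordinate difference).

3

(1, 29) — d to each: Station 1:33, Station 2:10, Station 3:33, Station 4:34, Station 5:22, Station 6:7 → nearest is Station 6
(11, 1) — d to each: Station 1:23, Station 2:27, Station 3:29, Station 4:24, Station 5:37, Station 6:33 → nearest is Station 1
(12, 25) — d to each: Station 1:22, Station 2:3, Station 3:22, Station 4:23, Station 5:13, Station 6:9 → nearest is Station 2
(37, 40) — d to each: Station 1:21, Station 2:26, Station 3:10, Station 4:17, Station 5:14, Station 6:29 → nearest is Station 3
(2, 2) — d to each: Station 1:32, Station 2:26, Station 3:32, Station 4:33, Station 5:36, Station 6:32 → nearest is Station 2
(6, 19) — d to each: Station 1:28, Station 2:9, Station 3:28, Station 4:29, Station 5:19, Station 6:15 → nearest is Station 2
(18, 8) — d to each: Station 1:16, Station 2:20, Station 3:22, Station 4:17, Station 5:30, Station 6:26 → nearest is Station 1
3 of the 7 points have Station 2 as nearest.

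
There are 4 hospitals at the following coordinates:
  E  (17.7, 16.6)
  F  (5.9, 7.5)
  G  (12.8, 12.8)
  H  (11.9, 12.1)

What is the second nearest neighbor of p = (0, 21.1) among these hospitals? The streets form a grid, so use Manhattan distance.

d(p,E) = |0−17.7| + |21.1−16.6| = 17.7 + 4.5 = 22.2
d(p,F) = |0−5.9| + |21.1−7.5| = 5.9 + 13.6 = 19.5
d(p,G) = |0−12.8| + |21.1−12.8| = 12.8 + 8.3 = 21.1
d(p,H) = |0−11.9| + |21.1−12.1| = 11.9 + 9 = 20.9
Sorted ascending: F, H, G, … — the second-nearest is H.

H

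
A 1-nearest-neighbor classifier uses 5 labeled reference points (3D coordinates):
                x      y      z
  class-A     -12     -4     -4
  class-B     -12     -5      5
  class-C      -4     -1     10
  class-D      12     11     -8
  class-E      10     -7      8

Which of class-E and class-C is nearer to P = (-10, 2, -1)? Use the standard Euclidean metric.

Compare squared distances:
d²(P, class-E) = (-10−10)² + (2−(-7))² + (-1−8)² = 400 + 81 + 81 = 562
d²(P, class-C) = (-10−(-4))² + (2−(-1))² + (-1−10)² = 36 + 9 + 121 = 166
562 > 166, so class-C is closer.

class-C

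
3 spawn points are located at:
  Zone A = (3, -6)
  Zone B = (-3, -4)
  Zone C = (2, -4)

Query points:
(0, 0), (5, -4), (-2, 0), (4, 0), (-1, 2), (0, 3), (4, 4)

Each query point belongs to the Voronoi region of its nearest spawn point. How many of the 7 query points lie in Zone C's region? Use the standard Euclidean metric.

(0, 0) — d² to each: Zone A:45, Zone B:25, Zone C:20 → nearest is Zone C
(5, -4) — d² to each: Zone A:8, Zone B:64, Zone C:9 → nearest is Zone A
(-2, 0) — d² to each: Zone A:61, Zone B:17, Zone C:32 → nearest is Zone B
(4, 0) — d² to each: Zone A:37, Zone B:65, Zone C:20 → nearest is Zone C
(-1, 2) — d² to each: Zone A:80, Zone B:40, Zone C:45 → nearest is Zone B
(0, 3) — d² to each: Zone A:90, Zone B:58, Zone C:53 → nearest is Zone C
(4, 4) — d² to each: Zone A:101, Zone B:113, Zone C:68 → nearest is Zone C
4 of the 7 points have Zone C as nearest.

4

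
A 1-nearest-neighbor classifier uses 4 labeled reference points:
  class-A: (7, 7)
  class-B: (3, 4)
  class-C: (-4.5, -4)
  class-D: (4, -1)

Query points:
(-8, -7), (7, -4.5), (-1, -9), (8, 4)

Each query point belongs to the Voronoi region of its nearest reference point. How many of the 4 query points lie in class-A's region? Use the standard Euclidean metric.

(-8, -7) — d² to each: class-A:421, class-B:242, class-C:21.25, class-D:180 → nearest is class-C
(7, -4.5) — d² to each: class-A:132.25, class-B:88.25, class-C:132.5, class-D:21.25 → nearest is class-D
(-1, -9) — d² to each: class-A:320, class-B:185, class-C:37.25, class-D:89 → nearest is class-C
(8, 4) — d² to each: class-A:10, class-B:25, class-C:220.25, class-D:41 → nearest is class-A
1 of the 4 points has class-A as nearest.

1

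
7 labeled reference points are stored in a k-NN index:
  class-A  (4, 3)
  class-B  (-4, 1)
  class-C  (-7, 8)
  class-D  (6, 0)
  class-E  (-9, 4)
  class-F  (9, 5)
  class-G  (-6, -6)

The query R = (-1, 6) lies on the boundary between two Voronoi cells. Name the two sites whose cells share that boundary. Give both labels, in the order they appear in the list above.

Squared distances from R to each site:
d²(R, class-A) = 25 + 9 = 34
d²(R, class-B) = 9 + 25 = 34
d²(R, class-C) = 36 + 4 = 40
d²(R, class-D) = 49 + 36 = 85
d²(R, class-E) = 64 + 4 = 68
d²(R, class-F) = 100 + 1 = 101
d²(R, class-G) = 25 + 144 = 169
R is equidistant from class-A and class-B (both at squared distance 34), and every other site is strictly farther — so R lies on the class-A–class-B Voronoi edge.

class-A and class-B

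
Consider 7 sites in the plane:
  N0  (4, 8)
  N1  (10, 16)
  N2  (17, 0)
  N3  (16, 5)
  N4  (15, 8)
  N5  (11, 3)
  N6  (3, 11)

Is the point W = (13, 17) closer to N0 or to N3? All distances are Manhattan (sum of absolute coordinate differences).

N3

d(W,N0) = |13−4| + |17−8| = 9 + 9 = 18
d(W,N3) = |13−16| + |17−5| = 3 + 12 = 15
18 > 15, so N3 is closer.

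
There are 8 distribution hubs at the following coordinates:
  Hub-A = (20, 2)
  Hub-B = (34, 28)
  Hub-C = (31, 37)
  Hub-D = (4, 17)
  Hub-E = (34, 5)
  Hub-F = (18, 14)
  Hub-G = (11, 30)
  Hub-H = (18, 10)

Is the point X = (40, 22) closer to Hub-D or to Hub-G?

Compare squared distances:
d²(X, Hub-D) = (40−4)² + (22−17)² = 1296 + 25 = 1321
d²(X, Hub-G) = (40−11)² + (22−30)² = 841 + 64 = 905
1321 > 905, so Hub-G is closer.

Hub-G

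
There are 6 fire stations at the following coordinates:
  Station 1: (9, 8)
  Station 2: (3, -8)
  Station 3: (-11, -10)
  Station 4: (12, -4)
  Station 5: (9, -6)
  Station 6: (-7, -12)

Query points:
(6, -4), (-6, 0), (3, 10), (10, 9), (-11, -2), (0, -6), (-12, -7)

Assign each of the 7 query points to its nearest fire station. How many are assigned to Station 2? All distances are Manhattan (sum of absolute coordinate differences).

(6, -4) — d to each: Station 1:15, Station 2:7, Station 3:23, Station 4:6, Station 5:5, Station 6:21 → nearest is Station 5
(-6, 0) — d to each: Station 1:23, Station 2:17, Station 3:15, Station 4:22, Station 5:21, Station 6:13 → nearest is Station 6
(3, 10) — d to each: Station 1:8, Station 2:18, Station 3:34, Station 4:23, Station 5:22, Station 6:32 → nearest is Station 1
(10, 9) — d to each: Station 1:2, Station 2:24, Station 3:40, Station 4:15, Station 5:16, Station 6:38 → nearest is Station 1
(-11, -2) — d to each: Station 1:30, Station 2:20, Station 3:8, Station 4:25, Station 5:24, Station 6:14 → nearest is Station 3
(0, -6) — d to each: Station 1:23, Station 2:5, Station 3:15, Station 4:14, Station 5:9, Station 6:13 → nearest is Station 2
(-12, -7) — d to each: Station 1:36, Station 2:16, Station 3:4, Station 4:27, Station 5:22, Station 6:10 → nearest is Station 3
1 of the 7 points has Station 2 as nearest.

1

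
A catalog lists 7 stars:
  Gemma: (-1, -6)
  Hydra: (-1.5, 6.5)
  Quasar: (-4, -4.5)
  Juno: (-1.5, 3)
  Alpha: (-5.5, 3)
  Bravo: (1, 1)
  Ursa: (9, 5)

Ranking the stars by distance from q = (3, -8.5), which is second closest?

Quasar

Squared Euclidean distances:
d²(q, Gemma) = (3−(-1))² + (-8.5−(-6))² = 16 + 6.25 = 22.25
d²(q, Hydra) = (3−(-1.5))² + (-8.5−6.5)² = 20.25 + 225 = 245.25
d²(q, Quasar) = (3−(-4))² + (-8.5−(-4.5))² = 49 + 16 = 65
d²(q, Juno) = (3−(-1.5))² + (-8.5−3)² = 20.25 + 132.25 = 152.5
d²(q, Alpha) = (3−(-5.5))² + (-8.5−3)² = 72.25 + 132.25 = 204.5
d²(q, Bravo) = (3−1)² + (-8.5−1)² = 4 + 90.25 = 94.25
d²(q, Ursa) = (3−9)² + (-8.5−5)² = 36 + 182.25 = 218.25
Sorted ascending: Gemma, Quasar, Bravo, … — the second-nearest is Quasar.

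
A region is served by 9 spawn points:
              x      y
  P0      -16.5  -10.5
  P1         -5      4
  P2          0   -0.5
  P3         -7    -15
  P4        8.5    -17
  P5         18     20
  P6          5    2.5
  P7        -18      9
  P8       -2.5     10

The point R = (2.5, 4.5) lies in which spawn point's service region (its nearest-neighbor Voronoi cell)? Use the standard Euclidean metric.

P6

Compare squared distances (the ordering matches that of the actual distances):
|RP0|² = 361 + 225 = 586
|RP1|² = 56.25 + 0.25 = 56.5
|RP2|² = 6.25 + 25 = 31.25
|RP3|² = 90.25 + 380.25 = 470.5
|RP4|² = 36 + 462.25 = 498.25
|RP5|² = 240.25 + 240.25 = 480.5
|RP6|² = 6.25 + 4 = 10.25
|RP7|² = 420.25 + 20.25 = 440.5
|RP8|² = 25 + 30.25 = 55.25
The smallest is to P6, so R lies in the Voronoi region of P6.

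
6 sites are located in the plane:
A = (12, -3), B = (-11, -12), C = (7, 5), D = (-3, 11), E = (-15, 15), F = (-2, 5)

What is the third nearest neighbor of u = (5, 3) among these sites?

A

Since √ is increasing, it suffices to compare squared distances:
|uA|² = 49 + 36 = 85
|uB|² = 256 + 225 = 481
|uC|² = 4 + 4 = 8
|uD|² = 64 + 64 = 128
|uE|² = 400 + 144 = 544
|uF|² = 49 + 4 = 53
Sorted ascending: C, F, A, D, … — the third-nearest is A.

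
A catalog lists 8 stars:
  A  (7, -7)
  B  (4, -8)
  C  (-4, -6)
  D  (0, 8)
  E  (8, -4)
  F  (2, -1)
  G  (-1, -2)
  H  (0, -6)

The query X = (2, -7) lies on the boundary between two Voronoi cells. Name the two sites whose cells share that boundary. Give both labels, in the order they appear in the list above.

Squared distances from X to each site:
|XA|² = 25 + 0 = 25
|XB|² = 4 + 1 = 5
|XC|² = 36 + 1 = 37
|XD|² = 4 + 225 = 229
|XE|² = 36 + 9 = 45
|XF|² = 0 + 36 = 36
|XG|² = 9 + 25 = 34
|XH|² = 4 + 1 = 5
X is equidistant from B and H (both at squared distance 5), and every other site is strictly farther — so X lies on the B–H Voronoi edge.

B and H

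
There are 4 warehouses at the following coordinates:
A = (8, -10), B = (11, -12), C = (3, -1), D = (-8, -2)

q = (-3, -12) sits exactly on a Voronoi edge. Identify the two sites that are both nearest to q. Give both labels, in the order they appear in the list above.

Squared distances from q to each site:
|qA|² = 121 + 4 = 125
|qB|² = 196 + 0 = 196
|qC|² = 36 + 121 = 157
|qD|² = 25 + 100 = 125
q is equidistant from A and D (both at squared distance 125), and every other site is strictly farther — so q lies on the A–D Voronoi edge.

A and D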